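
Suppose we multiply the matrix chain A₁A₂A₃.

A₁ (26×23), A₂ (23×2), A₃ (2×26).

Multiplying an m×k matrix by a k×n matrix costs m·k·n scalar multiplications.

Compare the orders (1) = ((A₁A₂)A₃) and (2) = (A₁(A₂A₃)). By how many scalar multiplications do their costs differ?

14196

Order (1) = ((A₁A₂)A₃): (A₁A₂): 26×23 by 23×2 → 26×2, cost 26·23·2 = 1196; ((A₁A₂)A₃): 26×2 by 2×26 → 26×26, cost 26·2·26 = 1352; cumulative 2548. Total 2548.
Order (2) = (A₁(A₂A₃)): (A₂A₃): 23×2 by 2×26 → 23×26, cost 23·2·26 = 1196; (A₁(A₂A₃)): 26×23 by 23×26 → 26×26, cost 26·23·26 = 15548; cumulative 16744. Total 16744.
Difference: |2548 − 16744| = 14196.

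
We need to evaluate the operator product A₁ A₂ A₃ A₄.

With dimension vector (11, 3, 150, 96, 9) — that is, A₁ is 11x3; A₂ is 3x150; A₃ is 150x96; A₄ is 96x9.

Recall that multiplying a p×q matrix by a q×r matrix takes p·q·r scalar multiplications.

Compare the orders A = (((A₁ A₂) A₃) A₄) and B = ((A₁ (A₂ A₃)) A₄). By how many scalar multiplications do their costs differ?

Order A = (((A₁ A₂) A₃) A₄): (A₁ A₂): 11×3 by 3×150 → 11×150, cost 11·3·150 = 4950; ((A₁ A₂) A₃): 11×150 by 150×96 → 11×96, cost 11·150·96 = 158400; cumulative 163350; (((A₁ A₂) A₃) A₄): 11×96 by 96×9 → 11×9, cost 11·96·9 = 9504; cumulative 172854. Total 172854.
Order B = ((A₁ (A₂ A₃)) A₄): (A₂ A₃): 3×150 by 150×96 → 3×96, cost 3·150·96 = 43200; (A₁ (A₂ A₃)): 11×3 by 3×96 → 11×96, cost 11·3·96 = 3168; cumulative 46368; ((A₁ (A₂ A₃)) A₄): 11×96 by 96×9 → 11×9, cost 11·96·9 = 9504; cumulative 55872. Total 55872.
Difference: |172854 − 55872| = 116982.

116982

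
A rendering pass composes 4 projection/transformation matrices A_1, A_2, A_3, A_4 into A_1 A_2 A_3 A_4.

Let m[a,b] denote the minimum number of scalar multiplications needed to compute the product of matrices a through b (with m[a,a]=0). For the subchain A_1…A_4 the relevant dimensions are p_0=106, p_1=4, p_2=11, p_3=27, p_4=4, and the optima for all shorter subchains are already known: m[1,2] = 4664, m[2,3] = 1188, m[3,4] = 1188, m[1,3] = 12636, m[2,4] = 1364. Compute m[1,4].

3060

m[1,4] = min over k∈[1,3] of m[1,k]+m[k+1,4]+p_{0}·p_k·p_{4}.
k=1: 0 + 1364 + 106·4·4 = 3060; k=2: 4664 + 1188 + 106·11·4 = 10516; k=3: 12636 + 0 + 106·27·4 = 24084.
Minimum: 3060 at k=1.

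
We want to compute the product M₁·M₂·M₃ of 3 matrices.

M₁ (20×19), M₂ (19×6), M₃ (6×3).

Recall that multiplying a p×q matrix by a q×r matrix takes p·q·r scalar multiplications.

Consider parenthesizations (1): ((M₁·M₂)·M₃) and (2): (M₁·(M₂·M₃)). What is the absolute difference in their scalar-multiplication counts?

Order (1) = ((M₁·M₂)·M₃): (M₁·M₂): 20×19 by 19×6 → 20×6, cost 20·19·6 = 2280; ((M₁·M₂)·M₃): 20×6 by 6×3 → 20×3, cost 20·6·3 = 360; cumulative 2640. Total 2640.
Order (2) = (M₁·(M₂·M₃)): (M₂·M₃): 19×6 by 6×3 → 19×3, cost 19·6·3 = 342; (M₁·(M₂·M₃)): 20×19 by 19×3 → 20×3, cost 20·19·3 = 1140; cumulative 1482. Total 1482.
Difference: |2640 − 1482| = 1158.

1158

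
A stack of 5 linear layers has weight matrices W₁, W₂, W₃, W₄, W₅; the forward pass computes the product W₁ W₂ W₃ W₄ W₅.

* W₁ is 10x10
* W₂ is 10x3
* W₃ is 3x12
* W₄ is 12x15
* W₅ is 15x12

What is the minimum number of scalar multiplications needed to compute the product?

Adjacent pairs: W₁W₂ = 10·10·3 = 300; W₂W₃ = 10·3·12 = 360; W₃W₄ = 3·12·15 = 540; W₄W₅ = 12·15·12 = 2160.
Length 3: W₁..W₃: k=1: 0+360+10·10·12=1560; k=2: 300+0+10·3·12=660 → min 660 | W₂..W₄: k=2: 0+540+10·3·15=990; k=3: 360+0+10·12·15=2160 → min 990 | W₃..W₅: k=3: 0+2160+3·12·12=2592; k=4: 540+0+3·15·12=1080 → min 1080.
Length 4: W₁..W₄: k=1: 0+990+10·10·15=2490; k=2: 300+540+10·3·15=1290; k=3: 660+0+10·12·15=2460 → min 1290 | W₂..W₅: k=2: 0+1080+10·3·12=1440; k=3: 360+2160+10·12·12=3960; k=4: 990+0+10·15·12=2790 → min 1440.
Length 5: W₁..W₅: k=1: 0+1440+10·10·12=2640; k=2: 300+1080+10·3·12=1740; k=3: 660+2160+10·12·12=4260; k=4: 1290+0+10·15·12=3090 → min 1740.
Optimal order: ((W₁ W₂) ((W₃ W₄) W₅)) with cost 1740.

1740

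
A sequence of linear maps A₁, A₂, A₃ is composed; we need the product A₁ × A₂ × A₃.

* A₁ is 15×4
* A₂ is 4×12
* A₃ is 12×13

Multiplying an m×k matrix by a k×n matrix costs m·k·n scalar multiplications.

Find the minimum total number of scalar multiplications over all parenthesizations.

Order (A₁ × (A₂ × A₃)): (A₂ × A₃): 4×12 by 12×13 → 4×13, cost 4·12·13 = 624; (A₁ × (A₂ × A₃)): 15×4 by 4×13 → 15×13, cost 15·4·13 = 780; cumulative 1404. Total 1404.
Order ((A₁ × A₂) × A₃): (A₁ × A₂): 15×4 by 4×12 → 15×12, cost 15·4·12 = 720; ((A₁ × A₂) × A₃): 15×12 by 12×13 → 15×13, cost 15·12·13 = 2340; cumulative 3060. Total 3060.
Minimum: 1404.

1404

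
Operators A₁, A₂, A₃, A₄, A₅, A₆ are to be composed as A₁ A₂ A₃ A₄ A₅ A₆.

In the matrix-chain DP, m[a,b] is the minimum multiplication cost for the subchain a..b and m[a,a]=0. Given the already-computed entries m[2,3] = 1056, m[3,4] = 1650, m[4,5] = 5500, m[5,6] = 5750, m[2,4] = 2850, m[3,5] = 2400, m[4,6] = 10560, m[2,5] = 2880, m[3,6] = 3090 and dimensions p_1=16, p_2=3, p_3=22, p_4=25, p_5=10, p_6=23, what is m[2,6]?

4194

m[2,6] = min over k∈[2,5] of m[2,k]+m[k+1,6]+p_{1}·p_k·p_{6}.
k=2: 0 + 3090 + 16·3·23 = 4194; k=3: 1056 + 10560 + 16·22·23 = 19712; k=4: 2850 + 5750 + 16·25·23 = 17800; k=5: 2880 + 0 + 16·10·23 = 6560.
Minimum: 4194 at k=2.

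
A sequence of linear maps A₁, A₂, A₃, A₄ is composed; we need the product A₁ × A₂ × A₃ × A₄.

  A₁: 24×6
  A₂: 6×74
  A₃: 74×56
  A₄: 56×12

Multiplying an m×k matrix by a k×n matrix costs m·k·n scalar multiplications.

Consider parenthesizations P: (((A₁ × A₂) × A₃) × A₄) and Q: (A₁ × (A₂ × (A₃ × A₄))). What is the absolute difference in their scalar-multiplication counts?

69456

Order P = (((A₁ × A₂) × A₃) × A₄): (A₁ × A₂): 24×6 by 6×74 → 24×74, cost 24·6·74 = 10656; ((A₁ × A₂) × A₃): 24×74 by 74×56 → 24×56, cost 24·74·56 = 99456; cumulative 110112; (((A₁ × A₂) × A₃) × A₄): 24×56 by 56×12 → 24×12, cost 24·56·12 = 16128; cumulative 126240. Total 126240.
Order Q = (A₁ × (A₂ × (A₃ × A₄))): (A₃ × A₄): 74×56 by 56×12 → 74×12, cost 74·56·12 = 49728; (A₂ × (A₃ × A₄)): 6×74 by 74×12 → 6×12, cost 6·74·12 = 5328; cumulative 55056; (A₁ × (A₂ × (A₃ × A₄))): 24×6 by 6×12 → 24×12, cost 24·6·12 = 1728; cumulative 56784. Total 56784.
Difference: |126240 − 56784| = 69456.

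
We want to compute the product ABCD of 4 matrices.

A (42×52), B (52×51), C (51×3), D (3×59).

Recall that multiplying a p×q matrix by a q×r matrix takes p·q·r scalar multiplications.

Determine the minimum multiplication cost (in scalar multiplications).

Adjacent pairs: AB = 42·52·51 = 111384; BC = 52·51·3 = 7956; CD = 51·3·59 = 9027.
Length 3: A..C: k=1: 0+7956+42·52·3=14508; k=2: 111384+0+42·51·3=117810 → min 14508 | B..D: k=2: 0+9027+52·51·59=165495; k=3: 7956+0+52·3·59=17160 → min 17160.
Length 4: A..D: k=1: 0+17160+42·52·59=146016; k=2: 111384+9027+42·51·59=246789; k=3: 14508+0+42·3·59=21942 → min 21942.
Optimal order: ((A(BC))D) with cost 21942.

21942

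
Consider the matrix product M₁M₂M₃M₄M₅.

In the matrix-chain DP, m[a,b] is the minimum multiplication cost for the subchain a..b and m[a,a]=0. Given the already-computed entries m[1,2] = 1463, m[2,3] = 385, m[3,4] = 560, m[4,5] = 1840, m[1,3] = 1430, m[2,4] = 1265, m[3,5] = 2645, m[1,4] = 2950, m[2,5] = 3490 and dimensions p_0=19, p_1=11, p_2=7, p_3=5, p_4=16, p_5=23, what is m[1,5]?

5455

m[1,5] = min over k∈[1,4] of m[1,k]+m[k+1,5]+p_{0}·p_k·p_{5}.
k=1: 0 + 3490 + 19·11·23 = 8297; k=2: 1463 + 2645 + 19·7·23 = 7167; k=3: 1430 + 1840 + 19·5·23 = 5455; k=4: 2950 + 0 + 19·16·23 = 9942.
Minimum: 5455 at k=3.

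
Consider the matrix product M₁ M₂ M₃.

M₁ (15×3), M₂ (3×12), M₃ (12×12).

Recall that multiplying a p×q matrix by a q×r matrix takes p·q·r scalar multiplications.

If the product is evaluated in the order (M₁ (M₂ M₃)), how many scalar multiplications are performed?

972

(M₂ M₃): 3×12 by 12×12 → 3×12, cost 3·12·12 = 432
(M₁ (M₂ M₃)): 15×3 by 3×12 → 15×12, cost 15·3·12 = 540; cumulative 972
Total: 972 scalar multiplications.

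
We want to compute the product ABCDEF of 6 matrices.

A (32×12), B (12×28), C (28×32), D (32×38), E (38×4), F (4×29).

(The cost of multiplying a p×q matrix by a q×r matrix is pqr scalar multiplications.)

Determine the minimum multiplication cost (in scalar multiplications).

15040

Adjacent pairs: AB = 32·12·28 = 10752; BC = 12·28·32 = 10752; CD = 28·32·38 = 34048; DE = 32·38·4 = 4864; EF = 38·4·29 = 4408.
Length 3: A..C: k=1: 0+10752+32·12·32=23040; k=2: 10752+0+32·28·32=39424 → min 23040 | B..D: k=2: 0+34048+12·28·38=46816; k=3: 10752+0+12·32·38=25344 → min 25344 | C..E: k=3: 0+4864+28·32·4=8448; k=4: 34048+0+28·38·4=38304 → min 8448 | D..F: k=4: 0+4408+32·38·29=39672; k=5: 4864+0+32·4·29=8576 → min 8576.
Length 4: A..D: k=1: 0+25344+32·12·38=39936; k=2: 10752+34048+32·28·38=78848; k=3: 23040+0+32·32·38=61952 → min 39936 | B..E: k=2: 0+8448+12·28·4=9792; k=3: 10752+4864+12·32·4=17152; k=4: 25344+0+12·38·4=27168 → min 9792 | C..F: k=3: 0+8576+28·32·29=34560; k=4: 34048+4408+28·38·29=69312; k=5: 8448+0+28·4·29=11696 → min 11696.
Length 5: A..E: k=1: 0+9792+32·12·4=11328; k=2: 10752+8448+32·28·4=22784; k=3: 23040+4864+32·32·4=32000; k=4: 39936+0+32·38·4=44800 → min 11328 | B..F: k=2: 0+11696+12·28·29=21440; k=3: 10752+8576+12·32·29=30464; k=4: 25344+4408+12·38·29=42976; k=5: 9792+0+12·4·29=11184 → min 11184.
Length 6: A..F: k=1: 0+11184+32·12·29=22320; k=2: 10752+11696+32·28·29=48432; k=3: 23040+8576+32·32·29=61312; k=4: 39936+4408+32·38·29=79608; k=5: 11328+0+32·4·29=15040 → min 15040.
Optimal order: ((A(B(C(DE))))F) with cost 15040.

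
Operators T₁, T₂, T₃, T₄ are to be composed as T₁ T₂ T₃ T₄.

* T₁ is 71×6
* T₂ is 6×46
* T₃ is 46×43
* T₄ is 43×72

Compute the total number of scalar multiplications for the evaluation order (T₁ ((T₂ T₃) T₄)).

61116

(T₂ T₃): 6×46 by 46×43 → 6×43, cost 6·46·43 = 11868
((T₂ T₃) T₄): 6×43 by 43×72 → 6×72, cost 6·43·72 = 18576; cumulative 30444
(T₁ ((T₂ T₃) T₄)): 71×6 by 6×72 → 71×72, cost 71·6·72 = 30672; cumulative 61116
Total: 61116 scalar multiplications.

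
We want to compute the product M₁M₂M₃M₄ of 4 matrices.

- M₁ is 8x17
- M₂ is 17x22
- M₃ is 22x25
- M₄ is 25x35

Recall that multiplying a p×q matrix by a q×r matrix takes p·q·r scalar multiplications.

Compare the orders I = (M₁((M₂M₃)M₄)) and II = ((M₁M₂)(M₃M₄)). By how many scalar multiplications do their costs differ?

583

Order I = (M₁((M₂M₃)M₄)): (M₂M₃): 17×22 by 22×25 → 17×25, cost 17·22·25 = 9350; ((M₂M₃)M₄): 17×25 by 25×35 → 17×35, cost 17·25·35 = 14875; cumulative 24225; (M₁((M₂M₃)M₄)): 8×17 by 17×35 → 8×35, cost 8·17·35 = 4760; cumulative 28985. Total 28985.
Order II = ((M₁M₂)(M₃M₄)): (M₁M₂): 8×17 by 17×22 → 8×22, cost 8·17·22 = 2992; (M₃M₄): 22×25 by 25×35 → 22×35, cost 22·25·35 = 19250; ((M₁M₂)(M₃M₄)): 8×22 by 22×35 → 8×35, cost 8·22·35 = 6160; cumulative 28402. Total 28402.
Difference: |28985 − 28402| = 583.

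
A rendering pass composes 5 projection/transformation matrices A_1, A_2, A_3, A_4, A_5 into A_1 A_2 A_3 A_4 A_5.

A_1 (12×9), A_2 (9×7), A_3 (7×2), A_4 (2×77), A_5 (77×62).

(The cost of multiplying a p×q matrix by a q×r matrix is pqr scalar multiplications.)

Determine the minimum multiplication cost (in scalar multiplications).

11378

Adjacent pairs: A_1A_2 = 12·9·7 = 756; A_2A_3 = 9·7·2 = 126; A_3A_4 = 7·2·77 = 1078; A_4A_5 = 2·77·62 = 9548.
Length 3: A_1..A_3: k=1: 0+126+12·9·2=342; k=2: 756+0+12·7·2=924 → min 342 | A_2..A_4: k=2: 0+1078+9·7·77=5929; k=3: 126+0+9·2·77=1512 → min 1512 | A_3..A_5: k=3: 0+9548+7·2·62=10416; k=4: 1078+0+7·77·62=34496 → min 10416.
Length 4: A_1..A_4: k=1: 0+1512+12·9·77=9828; k=2: 756+1078+12·7·77=8302; k=3: 342+0+12·2·77=2190 → min 2190 | A_2..A_5: k=2: 0+10416+9·7·62=14322; k=3: 126+9548+9·2·62=10790; k=4: 1512+0+9·77·62=44478 → min 10790.
Length 5: A_1..A_5: k=1: 0+10790+12·9·62=17486; k=2: 756+10416+12·7·62=16380; k=3: 342+9548+12·2·62=11378; k=4: 2190+0+12·77·62=59478 → min 11378.
Optimal order: ((A_1 (A_2 A_3)) (A_4 A_5)) with cost 11378.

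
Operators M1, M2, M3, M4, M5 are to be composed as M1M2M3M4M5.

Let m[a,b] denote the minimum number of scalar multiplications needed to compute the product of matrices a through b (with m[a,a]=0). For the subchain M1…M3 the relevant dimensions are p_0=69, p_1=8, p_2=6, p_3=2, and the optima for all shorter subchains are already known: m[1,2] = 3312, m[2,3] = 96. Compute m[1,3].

1200

m[1,3] = min over k∈[1,2] of m[1,k]+m[k+1,3]+p_{0}·p_k·p_{3}.
k=1: 0 + 96 + 69·8·2 = 1200; k=2: 3312 + 0 + 69·6·2 = 4140.
Minimum: 1200 at k=1.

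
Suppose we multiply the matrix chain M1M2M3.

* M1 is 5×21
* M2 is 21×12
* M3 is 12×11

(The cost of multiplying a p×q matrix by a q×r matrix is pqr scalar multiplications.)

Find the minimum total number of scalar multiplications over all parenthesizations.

1920

Order (M1(M2M3)): (M2M3): 21×12 by 12×11 → 21×11, cost 21·12·11 = 2772; (M1(M2M3)): 5×21 by 21×11 → 5×11, cost 5·21·11 = 1155; cumulative 3927. Total 3927.
Order ((M1M2)M3): (M1M2): 5×21 by 21×12 → 5×12, cost 5·21·12 = 1260; ((M1M2)M3): 5×12 by 12×11 → 5×11, cost 5·12·11 = 660; cumulative 1920. Total 1920.
Minimum: 1920.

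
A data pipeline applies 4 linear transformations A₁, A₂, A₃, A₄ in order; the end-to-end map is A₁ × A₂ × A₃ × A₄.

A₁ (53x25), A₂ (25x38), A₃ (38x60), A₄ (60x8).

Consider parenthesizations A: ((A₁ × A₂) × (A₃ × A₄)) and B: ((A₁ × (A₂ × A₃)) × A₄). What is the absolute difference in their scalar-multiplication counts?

77238

Order A = ((A₁ × A₂) × (A₃ × A₄)): (A₁ × A₂): 53×25 by 25×38 → 53×38, cost 53·25·38 = 50350; (A₃ × A₄): 38×60 by 60×8 → 38×8, cost 38·60·8 = 18240; ((A₁ × A₂) × (A₃ × A₄)): 53×38 by 38×8 → 53×8, cost 53·38·8 = 16112; cumulative 84702. Total 84702.
Order B = ((A₁ × (A₂ × A₃)) × A₄): (A₂ × A₃): 25×38 by 38×60 → 25×60, cost 25·38·60 = 57000; (A₁ × (A₂ × A₃)): 53×25 by 25×60 → 53×60, cost 53·25·60 = 79500; cumulative 136500; ((A₁ × (A₂ × A₃)) × A₄): 53×60 by 60×8 → 53×8, cost 53·60·8 = 25440; cumulative 161940. Total 161940.
Difference: |84702 − 161940| = 77238.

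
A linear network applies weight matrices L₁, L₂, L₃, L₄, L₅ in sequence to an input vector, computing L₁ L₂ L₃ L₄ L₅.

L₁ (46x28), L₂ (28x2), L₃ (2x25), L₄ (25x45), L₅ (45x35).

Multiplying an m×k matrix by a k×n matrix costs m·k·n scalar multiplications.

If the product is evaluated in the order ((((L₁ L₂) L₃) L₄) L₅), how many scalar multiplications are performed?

(L₁ L₂): 46×28 by 28×2 → 46×2, cost 46·28·2 = 2576
((L₁ L₂) L₃): 46×2 by 2×25 → 46×25, cost 46·2·25 = 2300; cumulative 4876
(((L₁ L₂) L₃) L₄): 46×25 by 25×45 → 46×45, cost 46·25·45 = 51750; cumulative 56626
((((L₁ L₂) L₃) L₄) L₅): 46×45 by 45×35 → 46×35, cost 46·45·35 = 72450; cumulative 129076
Total: 129076 scalar multiplications.

129076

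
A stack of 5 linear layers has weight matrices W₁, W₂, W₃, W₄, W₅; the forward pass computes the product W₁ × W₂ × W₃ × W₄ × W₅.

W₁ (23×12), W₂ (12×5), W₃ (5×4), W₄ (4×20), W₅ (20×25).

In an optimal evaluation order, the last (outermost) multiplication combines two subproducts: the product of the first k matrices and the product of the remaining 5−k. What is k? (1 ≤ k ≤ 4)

3

Adjacent pairs: W₁W₂ = 23·12·5 = 1380; W₂W₃ = 12·5·4 = 240; W₃W₄ = 5·4·20 = 400; W₄W₅ = 4·20·25 = 2000.
Length 3: W₁..W₃: k=1: 0+240+23·12·4=1344; k=2: 1380+0+23·5·4=1840 → min 1344 | W₂..W₄: k=2: 0+400+12·5·20=1600; k=3: 240+0+12·4·20=1200 → min 1200 | W₃..W₅: k=3: 0+2000+5·4·25=2500; k=4: 400+0+5·20·25=2900 → min 2500.
Length 4: W₁..W₄: k=1: 0+1200+23·12·20=6720; k=2: 1380+400+23·5·20=4080; k=3: 1344+0+23·4·20=3184 → min 3184 | W₂..W₅: k=2: 0+2500+12·5·25=4000; k=3: 240+2000+12·4·25=3440; k=4: 1200+0+12·20·25=7200 → min 3440.
Top-level splits: k=1: (W₁..W₁)·(W₂..W₅) → 0+3440+23·12·25 = 10340; k=2: (W₁..W₂)·(W₃..W₅) → 1380+2500+23·5·25 = 6755; k=3: (W₁..W₃)·(W₄..W₅) → 1344+2000+23·4·25 = 5644; k=4: (W₁..W₄)·(W₅..W₅) → 3184+0+23·20·25 = 14684.
Best split is after W₃, i.e. k = 3.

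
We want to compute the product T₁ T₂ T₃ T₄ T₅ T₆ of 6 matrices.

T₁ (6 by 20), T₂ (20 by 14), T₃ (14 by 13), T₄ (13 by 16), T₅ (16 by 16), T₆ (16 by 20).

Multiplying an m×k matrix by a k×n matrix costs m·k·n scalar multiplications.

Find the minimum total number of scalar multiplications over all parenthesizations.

Adjacent pairs: T₁T₂ = 6·20·14 = 1680; T₂T₃ = 20·14·13 = 3640; T₃T₄ = 14·13·16 = 2912; T₄T₅ = 13·16·16 = 3328; T₅T₆ = 16·16·20 = 5120.
Length 3: T₁..T₃: k=1: 0+3640+6·20·13=5200; k=2: 1680+0+6·14·13=2772 → min 2772 | T₂..T₄: k=2: 0+2912+20·14·16=7392; k=3: 3640+0+20·13·16=7800 → min 7392 | T₃..T₅: k=3: 0+3328+14·13·16=6240; k=4: 2912+0+14·16·16=6496 → min 6240 | T₄..T₆: k=4: 0+5120+13·16·20=9280; k=5: 3328+0+13·16·20=7488 → min 7488.
Length 4: T₁..T₄: k=1: 0+7392+6·20·16=9312; k=2: 1680+2912+6·14·16=5936; k=3: 2772+0+6·13·16=4020 → min 4020 | T₂..T₅: k=2: 0+6240+20·14·16=10720; k=3: 3640+3328+20·13·16=11128; k=4: 7392+0+20·16·16=12512 → min 10720 | T₃..T₆: k=3: 0+7488+14·13·20=11128; k=4: 2912+5120+14·16·20=12512; k=5: 6240+0+14·16·20=10720 → min 10720.
Length 5: T₁..T₅: k=1: 0+10720+6·20·16=12640; k=2: 1680+6240+6·14·16=9264; k=3: 2772+3328+6·13·16=7348; k=4: 4020+0+6·16·16=5556 → min 5556 | T₂..T₆: k=2: 0+10720+20·14·20=16320; k=3: 3640+7488+20·13·20=16328; k=4: 7392+5120+20·16·20=18912; k=5: 10720+0+20·16·20=17120 → min 16320.
Length 6: T₁..T₆: k=1: 0+16320+6·20·20=18720; k=2: 1680+10720+6·14·20=14080; k=3: 2772+7488+6·13·20=11820; k=4: 4020+5120+6·16·20=11060; k=5: 5556+0+6·16·20=7476 → min 7476.
Optimal order: (((((T₁ T₂) T₃) T₄) T₅) T₆) with cost 7476.

7476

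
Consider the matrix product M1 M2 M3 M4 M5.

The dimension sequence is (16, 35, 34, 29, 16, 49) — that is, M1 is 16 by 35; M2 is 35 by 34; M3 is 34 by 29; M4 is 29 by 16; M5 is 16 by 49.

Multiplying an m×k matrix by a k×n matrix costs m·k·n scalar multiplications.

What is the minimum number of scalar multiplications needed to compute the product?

54784

Adjacent pairs: M1M2 = 16·35·34 = 19040; M2M3 = 35·34·29 = 34510; M3M4 = 34·29·16 = 15776; M4M5 = 29·16·49 = 22736.
Length 3: M1..M3: k=1: 0+34510+16·35·29=50750; k=2: 19040+0+16·34·29=34816 → min 34816 | M2..M4: k=2: 0+15776+35·34·16=34816; k=3: 34510+0+35·29·16=50750 → min 34816 | M3..M5: k=3: 0+22736+34·29·49=71050; k=4: 15776+0+34·16·49=42432 → min 42432.
Length 4: M1..M4: k=1: 0+34816+16·35·16=43776; k=2: 19040+15776+16·34·16=43520; k=3: 34816+0+16·29·16=42240 → min 42240 | M2..M5: k=2: 0+42432+35·34·49=100742; k=3: 34510+22736+35·29·49=106981; k=4: 34816+0+35·16·49=62256 → min 62256.
Length 5: M1..M5: k=1: 0+62256+16·35·49=89696; k=2: 19040+42432+16·34·49=88128; k=3: 34816+22736+16·29·49=80288; k=4: 42240+0+16·16·49=54784 → min 54784.
Optimal order: ((((M1 M2) M3) M4) M5) with cost 54784.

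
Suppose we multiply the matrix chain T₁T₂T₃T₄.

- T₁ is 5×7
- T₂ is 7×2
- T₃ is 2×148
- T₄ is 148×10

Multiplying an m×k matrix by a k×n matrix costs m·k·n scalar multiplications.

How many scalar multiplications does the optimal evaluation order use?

Adjacent pairs: T₁T₂ = 5·7·2 = 70; T₂T₃ = 7·2·148 = 2072; T₃T₄ = 2·148·10 = 2960.
Length 3: T₁..T₃: k=1: 0+2072+5·7·148=7252; k=2: 70+0+5·2·148=1550 → min 1550 | T₂..T₄: k=2: 0+2960+7·2·10=3100; k=3: 2072+0+7·148·10=12432 → min 3100.
Length 4: T₁..T₄: k=1: 0+3100+5·7·10=3450; k=2: 70+2960+5·2·10=3130; k=3: 1550+0+5·148·10=8950 → min 3130.
Optimal order: ((T₁T₂)(T₃T₄)) with cost 3130.

3130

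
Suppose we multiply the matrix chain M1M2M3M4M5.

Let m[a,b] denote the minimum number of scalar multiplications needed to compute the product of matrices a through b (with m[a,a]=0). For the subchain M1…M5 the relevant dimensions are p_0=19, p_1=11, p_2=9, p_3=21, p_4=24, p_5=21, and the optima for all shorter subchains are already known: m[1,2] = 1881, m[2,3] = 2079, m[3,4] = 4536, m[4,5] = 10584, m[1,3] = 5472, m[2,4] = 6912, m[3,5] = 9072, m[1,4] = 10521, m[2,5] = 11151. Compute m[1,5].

14544

m[1,5] = min over k∈[1,4] of m[1,k]+m[k+1,5]+p_{0}·p_k·p_{5}.
k=1: 0 + 11151 + 19·11·21 = 15540; k=2: 1881 + 9072 + 19·9·21 = 14544; k=3: 5472 + 10584 + 19·21·21 = 24435; k=4: 10521 + 0 + 19·24·21 = 20097.
Minimum: 14544 at k=2.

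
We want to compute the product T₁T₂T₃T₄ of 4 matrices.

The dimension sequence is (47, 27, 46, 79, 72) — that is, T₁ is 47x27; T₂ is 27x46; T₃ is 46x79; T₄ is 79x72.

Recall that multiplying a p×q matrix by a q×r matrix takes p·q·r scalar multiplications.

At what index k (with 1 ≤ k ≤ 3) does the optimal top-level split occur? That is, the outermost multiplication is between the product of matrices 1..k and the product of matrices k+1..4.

Adjacent pairs: T₁T₂ = 47·27·46 = 58374; T₂T₃ = 27·46·79 = 98118; T₃T₄ = 46·79·72 = 261648.
Length 3: T₁..T₃: k=1: 0+98118+47·27·79=198369; k=2: 58374+0+47·46·79=229172 → min 198369 | T₂..T₄: k=2: 0+261648+27·46·72=351072; k=3: 98118+0+27·79·72=251694 → min 251694.
Top-level splits: k=1: (T₁..T₁)·(T₂..T₄) → 0+251694+47·27·72 = 343062; k=2: (T₁..T₂)·(T₃..T₄) → 58374+261648+47·46·72 = 475686; k=3: (T₁..T₃)·(T₄..T₄) → 198369+0+47·79·72 = 465705.
Best split is after T₁, i.e. k = 1.

1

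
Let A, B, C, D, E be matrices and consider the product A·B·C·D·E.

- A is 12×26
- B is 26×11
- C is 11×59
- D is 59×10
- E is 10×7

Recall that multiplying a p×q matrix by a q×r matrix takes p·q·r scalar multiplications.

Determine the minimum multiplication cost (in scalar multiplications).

Adjacent pairs: AB = 12·26·11 = 3432; BC = 26·11·59 = 16874; CD = 11·59·10 = 6490; DE = 59·10·7 = 4130.
Length 3: A..C: k=1: 0+16874+12·26·59=35282; k=2: 3432+0+12·11·59=11220 → min 11220 | B..D: k=2: 0+6490+26·11·10=9350; k=3: 16874+0+26·59·10=32214 → min 9350 | C..E: k=3: 0+4130+11·59·7=8673; k=4: 6490+0+11·10·7=7260 → min 7260.
Length 4: A..D: k=1: 0+9350+12·26·10=12470; k=2: 3432+6490+12·11·10=11242; k=3: 11220+0+12·59·10=18300 → min 11242 | B..E: k=2: 0+7260+26·11·7=9262; k=3: 16874+4130+26·59·7=31742; k=4: 9350+0+26·10·7=11170 → min 9262.
Length 5: A..E: k=1: 0+9262+12·26·7=11446; k=2: 3432+7260+12·11·7=11616; k=3: 11220+4130+12·59·7=20306; k=4: 11242+0+12·10·7=12082 → min 11446.
Optimal order: (A·(B·((C·D)·E))) with cost 11446.

11446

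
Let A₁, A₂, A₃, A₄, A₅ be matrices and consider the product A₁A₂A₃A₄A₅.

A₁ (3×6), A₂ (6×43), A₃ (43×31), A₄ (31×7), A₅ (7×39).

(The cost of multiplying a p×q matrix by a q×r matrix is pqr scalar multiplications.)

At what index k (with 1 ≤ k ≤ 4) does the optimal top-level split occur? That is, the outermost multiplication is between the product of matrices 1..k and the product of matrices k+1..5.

4

Adjacent pairs: A₁A₂ = 3·6·43 = 774; A₂A₃ = 6·43·31 = 7998; A₃A₄ = 43·31·7 = 9331; A₄A₅ = 31·7·39 = 8463.
Length 3: A₁..A₃: k=1: 0+7998+3·6·31=8556; k=2: 774+0+3·43·31=4773 → min 4773 | A₂..A₄: k=2: 0+9331+6·43·7=11137; k=3: 7998+0+6·31·7=9300 → min 9300 | A₃..A₅: k=3: 0+8463+43·31·39=60450; k=4: 9331+0+43·7·39=21070 → min 21070.
Length 4: A₁..A₄: k=1: 0+9300+3·6·7=9426; k=2: 774+9331+3·43·7=11008; k=3: 4773+0+3·31·7=5424 → min 5424 | A₂..A₅: k=2: 0+21070+6·43·39=31132; k=3: 7998+8463+6·31·39=23715; k=4: 9300+0+6·7·39=10938 → min 10938.
Top-level splits: k=1: (A₁..A₁)·(A₂..A₅) → 0+10938+3·6·39 = 11640; k=2: (A₁..A₂)·(A₃..A₅) → 774+21070+3·43·39 = 26875; k=3: (A₁..A₃)·(A₄..A₅) → 4773+8463+3·31·39 = 16863; k=4: (A₁..A₄)·(A₅..A₅) → 5424+0+3·7·39 = 6243.
Best split is after A₄, i.e. k = 4.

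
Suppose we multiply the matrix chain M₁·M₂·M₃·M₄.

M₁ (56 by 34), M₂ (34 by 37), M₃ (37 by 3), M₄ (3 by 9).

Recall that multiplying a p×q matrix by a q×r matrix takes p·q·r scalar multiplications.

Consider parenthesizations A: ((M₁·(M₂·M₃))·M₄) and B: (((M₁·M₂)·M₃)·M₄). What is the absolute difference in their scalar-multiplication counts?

Order A = ((M₁·(M₂·M₃))·M₄): (M₂·M₃): 34×37 by 37×3 → 34×3, cost 34·37·3 = 3774; (M₁·(M₂·M₃)): 56×34 by 34×3 → 56×3, cost 56·34·3 = 5712; cumulative 9486; ((M₁·(M₂·M₃))·M₄): 56×3 by 3×9 → 56×9, cost 56·3·9 = 1512; cumulative 10998. Total 10998.
Order B = (((M₁·M₂)·M₃)·M₄): (M₁·M₂): 56×34 by 34×37 → 56×37, cost 56·34·37 = 70448; ((M₁·M₂)·M₃): 56×37 by 37×3 → 56×3, cost 56·37·3 = 6216; cumulative 76664; (((M₁·M₂)·M₃)·M₄): 56×3 by 3×9 → 56×9, cost 56·3·9 = 1512; cumulative 78176. Total 78176.
Difference: |10998 − 78176| = 67178.

67178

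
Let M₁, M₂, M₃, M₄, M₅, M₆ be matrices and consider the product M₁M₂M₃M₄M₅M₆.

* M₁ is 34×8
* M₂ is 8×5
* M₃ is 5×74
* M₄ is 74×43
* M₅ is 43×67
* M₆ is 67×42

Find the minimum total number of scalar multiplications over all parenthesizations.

Adjacent pairs: M₁M₂ = 34·8·5 = 1360; M₂M₃ = 8·5·74 = 2960; M₃M₄ = 5·74·43 = 15910; M₄M₅ = 74·43·67 = 213194; M₅M₆ = 43·67·42 = 121002.
Length 3: M₁..M₃: k=1: 0+2960+34·8·74=23088; k=2: 1360+0+34·5·74=13940 → min 13940 | M₂..M₄: k=2: 0+15910+8·5·43=17630; k=3: 2960+0+8·74·43=28416 → min 17630 | M₃..M₅: k=3: 0+213194+5·74·67=237984; k=4: 15910+0+5·43·67=30315 → min 30315 | M₄..M₆: k=4: 0+121002+74·43·42=254646; k=5: 213194+0+74·67·42=421430 → min 254646.
Length 4: M₁..M₄: k=1: 0+17630+34·8·43=29326; k=2: 1360+15910+34·5·43=24580; k=3: 13940+0+34·74·43=122128 → min 24580 | M₂..M₅: k=2: 0+30315+8·5·67=32995; k=3: 2960+213194+8·74·67=255818; k=4: 17630+0+8·43·67=40678 → min 32995 | M₃..M₆: k=3: 0+254646+5·74·42=270186; k=4: 15910+121002+5·43·42=145942; k=5: 30315+0+5·67·42=44385 → min 44385.
Length 5: M₁..M₅: k=1: 0+32995+34·8·67=51219; k=2: 1360+30315+34·5·67=43065; k=3: 13940+213194+34·74·67=395706; k=4: 24580+0+34·43·67=122534 → min 43065 | M₂..M₆: k=2: 0+44385+8·5·42=46065; k=3: 2960+254646+8·74·42=282470; k=4: 17630+121002+8·43·42=153080; k=5: 32995+0+8·67·42=55507 → min 46065.
Length 6: M₁..M₆: k=1: 0+46065+34·8·42=57489; k=2: 1360+44385+34·5·42=52885; k=3: 13940+254646+34·74·42=374258; k=4: 24580+121002+34·43·42=206986; k=5: 43065+0+34·67·42=138741 → min 52885.
Optimal order: ((M₁M₂)(((M₃M₄)M₅)M₆)) with cost 52885.

52885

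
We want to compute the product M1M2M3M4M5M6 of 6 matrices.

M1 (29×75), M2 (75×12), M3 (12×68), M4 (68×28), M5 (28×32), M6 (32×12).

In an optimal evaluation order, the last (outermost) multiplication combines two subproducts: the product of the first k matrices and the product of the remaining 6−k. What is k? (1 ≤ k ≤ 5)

Adjacent pairs: M1M2 = 29·75·12 = 26100; M2M3 = 75·12·68 = 61200; M3M4 = 12·68·28 = 22848; M4M5 = 68·28·32 = 60928; M5M6 = 28·32·12 = 10752.
Length 3: M1..M3: k=1: 0+61200+29·75·68=209100; k=2: 26100+0+29·12·68=49764 → min 49764 | M2..M4: k=2: 0+22848+75·12·28=48048; k=3: 61200+0+75·68·28=204000 → min 48048 | M3..M5: k=3: 0+60928+12·68·32=87040; k=4: 22848+0+12·28·32=33600 → min 33600 | M4..M6: k=4: 0+10752+68·28·12=33600; k=5: 60928+0+68·32·12=87040 → min 33600.
Length 4: M1..M4: k=1: 0+48048+29·75·28=108948; k=2: 26100+22848+29·12·28=58692; k=3: 49764+0+29·68·28=104980 → min 58692 | M2..M5: k=2: 0+33600+75·12·32=62400; k=3: 61200+60928+75·68·32=285328; k=4: 48048+0+75·28·32=115248 → min 62400 | M3..M6: k=3: 0+33600+12·68·12=43392; k=4: 22848+10752+12·28·12=37632; k=5: 33600+0+12·32·12=38208 → min 37632.
Length 5: M1..M5: k=1: 0+62400+29·75·32=132000; k=2: 26100+33600+29·12·32=70836; k=3: 49764+60928+29·68·32=173796; k=4: 58692+0+29·28·32=84676 → min 70836 | M2..M6: k=2: 0+37632+75·12·12=48432; k=3: 61200+33600+75·68·12=156000; k=4: 48048+10752+75·28·12=84000; k=5: 62400+0+75·32·12=91200 → min 48432.
Top-level splits: k=1: (M1..M1)·(M2..M6) → 0+48432+29·75·12 = 74532; k=2: (M1..M2)·(M3..M6) → 26100+37632+29·12·12 = 67908; k=3: (M1..M3)·(M4..M6) → 49764+33600+29·68·12 = 107028; k=4: (M1..M4)·(M5..M6) → 58692+10752+29·28·12 = 79188; k=5: (M1..M5)·(M6..M6) → 70836+0+29·32·12 = 81972.
Best split is after M2, i.e. k = 2.

2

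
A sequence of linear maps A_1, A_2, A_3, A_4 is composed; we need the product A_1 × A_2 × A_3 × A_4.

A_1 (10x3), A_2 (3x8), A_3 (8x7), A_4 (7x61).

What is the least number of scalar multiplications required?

Adjacent pairs: A_1A_2 = 10·3·8 = 240; A_2A_3 = 3·8·7 = 168; A_3A_4 = 8·7·61 = 3416.
Length 3: A_1..A_3: k=1: 0+168+10·3·7=378; k=2: 240+0+10·8·7=800 → min 378 | A_2..A_4: k=2: 0+3416+3·8·61=4880; k=3: 168+0+3·7·61=1449 → min 1449.
Length 4: A_1..A_4: k=1: 0+1449+10·3·61=3279; k=2: 240+3416+10·8·61=8536; k=3: 378+0+10·7·61=4648 → min 3279.
Optimal order: (A_1 × ((A_2 × A_3) × A_4)) with cost 3279.

3279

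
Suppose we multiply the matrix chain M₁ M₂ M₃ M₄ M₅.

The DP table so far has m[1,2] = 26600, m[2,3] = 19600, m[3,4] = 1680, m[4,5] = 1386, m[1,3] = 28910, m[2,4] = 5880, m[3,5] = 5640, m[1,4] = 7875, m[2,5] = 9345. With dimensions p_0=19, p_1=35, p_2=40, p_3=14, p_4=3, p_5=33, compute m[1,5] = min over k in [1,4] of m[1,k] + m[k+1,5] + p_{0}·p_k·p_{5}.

9756

m[1,5] = min over k∈[1,4] of m[1,k]+m[k+1,5]+p_{0}·p_k·p_{5}.
k=1: 0 + 9345 + 19·35·33 = 31290; k=2: 26600 + 5640 + 19·40·33 = 57320; k=3: 28910 + 1386 + 19·14·33 = 39074; k=4: 7875 + 0 + 19·3·33 = 9756.
Minimum: 9756 at k=4.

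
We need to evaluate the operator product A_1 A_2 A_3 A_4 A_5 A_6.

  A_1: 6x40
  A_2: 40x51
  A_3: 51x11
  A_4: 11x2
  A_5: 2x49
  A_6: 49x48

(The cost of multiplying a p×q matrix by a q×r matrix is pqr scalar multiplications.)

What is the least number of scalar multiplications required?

10962

Adjacent pairs: A_1A_2 = 6·40·51 = 12240; A_2A_3 = 40·51·11 = 22440; A_3A_4 = 51·11·2 = 1122; A_4A_5 = 11·2·49 = 1078; A_5A_6 = 2·49·48 = 4704.
Length 3: A_1..A_3: k=1: 0+22440+6·40·11=25080; k=2: 12240+0+6·51·11=15606 → min 15606 | A_2..A_4: k=2: 0+1122+40·51·2=5202; k=3: 22440+0+40·11·2=23320 → min 5202 | A_3..A_5: k=3: 0+1078+51·11·49=28567; k=4: 1122+0+51·2·49=6120 → min 6120 | A_4..A_6: k=4: 0+4704+11·2·48=5760; k=5: 1078+0+11·49·48=26950 → min 5760.
Length 4: A_1..A_4: k=1: 0+5202+6·40·2=5682; k=2: 12240+1122+6·51·2=13974; k=3: 15606+0+6·11·2=15738 → min 5682 | A_2..A_5: k=2: 0+6120+40·51·49=106080; k=3: 22440+1078+40·11·49=45078; k=4: 5202+0+40·2·49=9122 → min 9122 | A_3..A_6: k=3: 0+5760+51·11·48=32688; k=4: 1122+4704+51·2·48=10722; k=5: 6120+0+51·49·48=126072 → min 10722.
Length 5: A_1..A_5: k=1: 0+9122+6·40·49=20882; k=2: 12240+6120+6·51·49=33354; k=3: 15606+1078+6·11·49=19918; k=4: 5682+0+6·2·49=6270 → min 6270 | A_2..A_6: k=2: 0+10722+40·51·48=108642; k=3: 22440+5760+40·11·48=49320; k=4: 5202+4704+40·2·48=13746; k=5: 9122+0+40·49·48=103202 → min 13746.
Length 6: A_1..A_6: k=1: 0+13746+6·40·48=25266; k=2: 12240+10722+6·51·48=37650; k=3: 15606+5760+6·11·48=24534; k=4: 5682+4704+6·2·48=10962; k=5: 6270+0+6·49·48=20382 → min 10962.
Optimal order: ((A_1 (A_2 (A_3 A_4))) (A_5 A_6)) with cost 10962.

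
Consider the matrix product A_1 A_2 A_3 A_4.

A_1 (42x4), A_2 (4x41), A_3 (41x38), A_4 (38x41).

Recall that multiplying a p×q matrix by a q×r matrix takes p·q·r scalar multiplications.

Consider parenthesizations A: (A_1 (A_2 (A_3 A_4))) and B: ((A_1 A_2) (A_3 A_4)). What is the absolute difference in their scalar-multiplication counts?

Order A = (A_1 (A_2 (A_3 A_4))): (A_3 A_4): 41×38 by 38×41 → 41×41, cost 41·38·41 = 63878; (A_2 (A_3 A_4)): 4×41 by 41×41 → 4×41, cost 4·41·41 = 6724; cumulative 70602; (A_1 (A_2 (A_3 A_4))): 42×4 by 4×41 → 42×41, cost 42·4·41 = 6888; cumulative 77490. Total 77490.
Order B = ((A_1 A_2) (A_3 A_4)): (A_1 A_2): 42×4 by 4×41 → 42×41, cost 42·4·41 = 6888; (A_3 A_4): 41×38 by 38×41 → 41×41, cost 41·38·41 = 63878; ((A_1 A_2) (A_3 A_4)): 42×41 by 41×41 → 42×41, cost 42·41·41 = 70602; cumulative 141368. Total 141368.
Difference: |77490 − 141368| = 63878.

63878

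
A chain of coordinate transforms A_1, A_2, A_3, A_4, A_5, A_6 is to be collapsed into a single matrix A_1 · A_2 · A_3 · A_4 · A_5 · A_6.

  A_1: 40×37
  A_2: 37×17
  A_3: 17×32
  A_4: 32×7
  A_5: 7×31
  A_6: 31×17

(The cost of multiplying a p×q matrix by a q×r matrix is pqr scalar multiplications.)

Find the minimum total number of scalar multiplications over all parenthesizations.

Adjacent pairs: A_1A_2 = 40·37·17 = 25160; A_2A_3 = 37·17·32 = 20128; A_3A_4 = 17·32·7 = 3808; A_4A_5 = 32·7·31 = 6944; A_5A_6 = 7·31·17 = 3689.
Length 3: A_1..A_3: k=1: 0+20128+40·37·32=67488; k=2: 25160+0+40·17·32=46920 → min 46920 | A_2..A_4: k=2: 0+3808+37·17·7=8211; k=3: 20128+0+37·32·7=28416 → min 8211 | A_3..A_5: k=3: 0+6944+17·32·31=23808; k=4: 3808+0+17·7·31=7497 → min 7497 | A_4..A_6: k=4: 0+3689+32·7·17=7497; k=5: 6944+0+32·31·17=23808 → min 7497.
Length 4: A_1..A_4: k=1: 0+8211+40·37·7=18571; k=2: 25160+3808+40·17·7=33728; k=3: 46920+0+40·32·7=55880 → min 18571 | A_2..A_5: k=2: 0+7497+37·17·31=26996; k=3: 20128+6944+37·32·31=63776; k=4: 8211+0+37·7·31=16240 → min 16240 | A_3..A_6: k=3: 0+7497+17·32·17=16745; k=4: 3808+3689+17·7·17=9520; k=5: 7497+0+17·31·17=16456 → min 9520.
Length 5: A_1..A_5: k=1: 0+16240+40·37·31=62120; k=2: 25160+7497+40·17·31=53737; k=3: 46920+6944+40·32·31=93544; k=4: 18571+0+40·7·31=27251 → min 27251 | A_2..A_6: k=2: 0+9520+37·17·17=20213; k=3: 20128+7497+37·32·17=47753; k=4: 8211+3689+37·7·17=16303; k=5: 16240+0+37·31·17=35739 → min 16303.
Length 6: A_1..A_6: k=1: 0+16303+40·37·17=41463; k=2: 25160+9520+40·17·17=46240; k=3: 46920+7497+40·32·17=76177; k=4: 18571+3689+40·7·17=27020; k=5: 27251+0+40·31·17=48331 → min 27020.
Optimal order: ((A_1 · (A_2 · (A_3 · A_4))) · (A_5 · A_6)) with cost 27020.

27020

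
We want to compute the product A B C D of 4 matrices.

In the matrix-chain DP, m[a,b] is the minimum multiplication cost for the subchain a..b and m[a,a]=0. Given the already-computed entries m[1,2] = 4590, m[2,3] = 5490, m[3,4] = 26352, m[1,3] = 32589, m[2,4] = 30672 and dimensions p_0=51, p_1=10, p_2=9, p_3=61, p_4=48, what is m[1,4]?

m[1,4] = min over k∈[1,3] of m[1,k]+m[k+1,4]+p_{0}·p_k·p_{4}.
k=1: 0 + 30672 + 51·10·48 = 55152; k=2: 4590 + 26352 + 51·9·48 = 52974; k=3: 32589 + 0 + 51·61·48 = 181917.
Minimum: 52974 at k=2.

52974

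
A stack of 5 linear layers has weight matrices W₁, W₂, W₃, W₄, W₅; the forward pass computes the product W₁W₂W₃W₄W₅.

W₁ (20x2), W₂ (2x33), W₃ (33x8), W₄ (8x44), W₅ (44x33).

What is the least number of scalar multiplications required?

Adjacent pairs: W₁W₂ = 20·2·33 = 1320; W₂W₃ = 2·33·8 = 528; W₃W₄ = 33·8·44 = 11616; W₄W₅ = 8·44·33 = 11616.
Length 3: W₁..W₃: k=1: 0+528+20·2·8=848; k=2: 1320+0+20·33·8=6600 → min 848 | W₂..W₄: k=2: 0+11616+2·33·44=14520; k=3: 528+0+2·8·44=1232 → min 1232 | W₃..W₅: k=3: 0+11616+33·8·33=20328; k=4: 11616+0+33·44·33=59532 → min 20328.
Length 4: W₁..W₄: k=1: 0+1232+20·2·44=2992; k=2: 1320+11616+20·33·44=41976; k=3: 848+0+20·8·44=7888 → min 2992 | W₂..W₅: k=2: 0+20328+2·33·33=22506; k=3: 528+11616+2·8·33=12672; k=4: 1232+0+2·44·33=4136 → min 4136.
Length 5: W₁..W₅: k=1: 0+4136+20·2·33=5456; k=2: 1320+20328+20·33·33=43428; k=3: 848+11616+20·8·33=17744; k=4: 2992+0+20·44·33=32032 → min 5456.
Optimal order: (W₁(((W₂W₃)W₄)W₅)) with cost 5456.

5456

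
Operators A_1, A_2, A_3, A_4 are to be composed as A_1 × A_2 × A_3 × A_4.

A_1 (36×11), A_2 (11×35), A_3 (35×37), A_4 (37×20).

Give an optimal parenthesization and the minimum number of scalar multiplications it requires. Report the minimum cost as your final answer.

30305

Adjacent pairs: A_1A_2 = 36·11·35 = 13860; A_2A_3 = 11·35·37 = 14245; A_3A_4 = 35·37·20 = 25900.
Length 3: A_1..A_3: k=1: 0+14245+36·11·37=28897; k=2: 13860+0+36·35·37=60480 → min 28897 | A_2..A_4: k=2: 0+25900+11·35·20=33600; k=3: 14245+0+11·37·20=22385 → min 22385.
Length 4: A_1..A_4: k=1: 0+22385+36·11·20=30305; k=2: 13860+25900+36·35·20=64960; k=3: 28897+0+36·37·20=55537 → min 30305.
Optimal parenthesization: (A_1 × ((A_2 × A_3) × A_4)) with cost 30305.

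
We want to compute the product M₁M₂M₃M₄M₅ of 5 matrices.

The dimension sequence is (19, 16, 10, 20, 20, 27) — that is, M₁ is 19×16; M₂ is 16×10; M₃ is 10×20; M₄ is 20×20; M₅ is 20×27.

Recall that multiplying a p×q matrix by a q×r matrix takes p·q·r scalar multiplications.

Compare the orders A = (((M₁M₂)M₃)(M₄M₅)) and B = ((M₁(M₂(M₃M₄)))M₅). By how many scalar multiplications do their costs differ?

4360

Order A = (((M₁M₂)M₃)(M₄M₅)): (M₁M₂): 19×16 by 16×10 → 19×10, cost 19·16·10 = 3040; ((M₁M₂)M₃): 19×10 by 10×20 → 19×20, cost 19·10·20 = 3800; cumulative 6840; (M₄M₅): 20×20 by 20×27 → 20×27, cost 20·20·27 = 10800; (((M₁M₂)M₃)(M₄M₅)): 19×20 by 20×27 → 19×27, cost 19·20·27 = 10260; cumulative 27900. Total 27900.
Order B = ((M₁(M₂(M₃M₄)))M₅): (M₃M₄): 10×20 by 20×20 → 10×20, cost 10·20·20 = 4000; (M₂(M₃M₄)): 16×10 by 10×20 → 16×20, cost 16·10·20 = 3200; cumulative 7200; (M₁(M₂(M₃M₄))): 19×16 by 16×20 → 19×20, cost 19·16·20 = 6080; cumulative 13280; ((M₁(M₂(M₃M₄)))M₅): 19×20 by 20×27 → 19×27, cost 19·20·27 = 10260; cumulative 23540. Total 23540.
Difference: |27900 − 23540| = 4360.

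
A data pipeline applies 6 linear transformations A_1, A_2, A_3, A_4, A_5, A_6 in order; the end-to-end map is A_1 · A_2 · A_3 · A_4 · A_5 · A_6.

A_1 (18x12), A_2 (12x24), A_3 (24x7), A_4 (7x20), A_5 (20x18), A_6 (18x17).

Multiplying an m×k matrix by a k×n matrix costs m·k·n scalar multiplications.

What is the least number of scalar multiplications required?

10332

Adjacent pairs: A_1A_2 = 18·12·24 = 5184; A_2A_3 = 12·24·7 = 2016; A_3A_4 = 24·7·20 = 3360; A_4A_5 = 7·20·18 = 2520; A_5A_6 = 20·18·17 = 6120.
Length 3: A_1..A_3: k=1: 0+2016+18·12·7=3528; k=2: 5184+0+18·24·7=8208 → min 3528 | A_2..A_4: k=2: 0+3360+12·24·20=9120; k=3: 2016+0+12·7·20=3696 → min 3696 | A_3..A_5: k=3: 0+2520+24·7·18=5544; k=4: 3360+0+24·20·18=12000 → min 5544 | A_4..A_6: k=4: 0+6120+7·20·17=8500; k=5: 2520+0+7·18·17=4662 → min 4662.
Length 4: A_1..A_4: k=1: 0+3696+18·12·20=8016; k=2: 5184+3360+18·24·20=17184; k=3: 3528+0+18·7·20=6048 → min 6048 | A_2..A_5: k=2: 0+5544+12·24·18=10728; k=3: 2016+2520+12·7·18=6048; k=4: 3696+0+12·20·18=8016 → min 6048 | A_3..A_6: k=3: 0+4662+24·7·17=7518; k=4: 3360+6120+24·20·17=17640; k=5: 5544+0+24·18·17=12888 → min 7518.
Length 5: A_1..A_5: k=1: 0+6048+18·12·18=9936; k=2: 5184+5544+18·24·18=18504; k=3: 3528+2520+18·7·18=8316; k=4: 6048+0+18·20·18=12528 → min 8316 | A_2..A_6: k=2: 0+7518+12·24·17=12414; k=3: 2016+4662+12·7·17=8106; k=4: 3696+6120+12·20·17=13896; k=5: 6048+0+12·18·17=9720 → min 8106.
Length 6: A_1..A_6: k=1: 0+8106+18·12·17=11778; k=2: 5184+7518+18·24·17=20046; k=3: 3528+4662+18·7·17=10332; k=4: 6048+6120+18·20·17=18288; k=5: 8316+0+18·18·17=13824 → min 10332.
Optimal order: ((A_1 · (A_2 · A_3)) · ((A_4 · A_5) · A_6)) with cost 10332.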